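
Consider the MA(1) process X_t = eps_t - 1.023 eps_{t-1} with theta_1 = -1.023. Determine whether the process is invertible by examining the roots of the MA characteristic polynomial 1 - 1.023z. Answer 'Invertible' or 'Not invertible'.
\text{Not invertible}

The MA(q) characteristic polynomial is P(z) = 1 - 1.023z.
Invertibility requires all roots to lie outside the unit circle, i.e. |z| > 1 for every root.
This is linear in z: 1 + (-1.023) z = 0  =>  z = -1/(-1.023) = 0.977517,  |z| = 0.977517.
Moduli of all roots: 0.9775.
All moduli strictly greater than 1? No.
Verdict: Not invertible.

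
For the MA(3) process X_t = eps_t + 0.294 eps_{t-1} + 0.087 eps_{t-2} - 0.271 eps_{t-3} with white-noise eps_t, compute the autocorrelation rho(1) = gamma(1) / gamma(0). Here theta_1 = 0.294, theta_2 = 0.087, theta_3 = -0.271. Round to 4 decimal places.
\rho(1) = 0.2535

For an MA(q) process with theta_0 = 1, the autocovariance is
  gamma(k) = sigma^2 * sum_{i=0..q-k} theta_i * theta_{i+k},
and rho(k) = gamma(k) / gamma(0). Sigma^2 cancels.
  numerator   = (1)*(0.294) + (0.294)*(0.087) + (0.087)*(-0.271) = 0.296001.
  denominator = (1)^2 + (0.294)^2 + (0.087)^2 + (-0.271)^2 = 1.167446.
  rho(1) = 0.296001 / 1.167446 = 0.2535.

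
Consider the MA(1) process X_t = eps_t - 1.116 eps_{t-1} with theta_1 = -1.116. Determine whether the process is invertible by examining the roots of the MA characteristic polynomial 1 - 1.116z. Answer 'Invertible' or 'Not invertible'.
\text{Not invertible}

The MA(q) characteristic polynomial is P(z) = 1 - 1.116z.
Invertibility requires all roots to lie outside the unit circle, i.e. |z| > 1 for every root.
This is linear in z: 1 + (-1.116) z = 0  =>  z = -1/(-1.116) = 0.896057,  |z| = 0.896057.
Moduli of all roots: 0.8961.
All moduli strictly greater than 1? No.
Verdict: Not invertible.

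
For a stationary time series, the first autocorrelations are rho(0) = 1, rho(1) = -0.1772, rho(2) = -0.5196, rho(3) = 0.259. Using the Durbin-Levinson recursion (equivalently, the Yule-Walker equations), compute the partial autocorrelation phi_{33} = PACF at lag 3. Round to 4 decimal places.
\phi_{33} = 0.0210

The PACF at lag k is phi_{kk}, the last component of the solution
to the Yule-Walker system G_k phi = r_k where
  (G_k)_{ij} = rho(|i - j|), (r_k)_i = rho(i), i,j = 1..k.
Equivalently, Durbin-Levinson gives phi_{kk} iteratively:
  phi_{11} = rho(1)
  phi_{kk} = [rho(k) - sum_{j=1..k-1} phi_{k-1,j} rho(k-j)]
            / [1 - sum_{j=1..k-1} phi_{k-1,j} rho(j)],
  phi_{k,j} = phi_{k-1,j} - phi_{kk} phi_{k-1,k-j},  j = 1..k-1.
Step k = 1:
  phi_11 = rho(1) = -0.1772.
Step k = 2:
  phi_22 = [rho(2) - phi_11 rho(1)] / [1 - phi_11 rho(1)] = [-0.5196 - (-0.1772)(-0.1772)] / [1 - (-0.1772)(-0.1772)]
         = -0.55099984 / 0.96860016 = -0.568862.
  Update: phi_21 = phi_11 - phi_22 phi_11 = -0.1772 - (-0.568862)(-0.1772) = -0.278002.
Step k = 3:
  phi_33 = [rho(3) - phi_21 rho(2) - phi_22 rho(1)] / [1 - phi_21 rho(1) - phi_22 rho(2)]
    numerator   = 0.259 - (-0.278002)(-0.5196) - (-0.568862)(-0.1772) = 0.01374763
    denominator = 1 - (-0.278002)(-0.1772) - (-0.568862)(-0.5196) = 0.65515728
  phi_33 = 0.01374763 / 0.65515728 = 0.021.
Therefore phi_{33} = 0.0210.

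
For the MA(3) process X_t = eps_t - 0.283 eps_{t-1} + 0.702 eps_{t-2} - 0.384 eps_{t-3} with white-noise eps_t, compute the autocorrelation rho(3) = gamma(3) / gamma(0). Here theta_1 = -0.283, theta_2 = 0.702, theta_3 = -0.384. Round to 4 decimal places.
\rho(3) = -0.2232

For an MA(q) process with theta_0 = 1, the autocovariance is
  gamma(k) = sigma^2 * sum_{i=0..q-k} theta_i * theta_{i+k},
and rho(k) = gamma(k) / gamma(0). Sigma^2 cancels.
  numerator   = (1)*(-0.384) = -0.384.
  denominator = (1)^2 + (-0.283)^2 + (0.702)^2 + (-0.384)^2 = 1.720349.
  rho(3) = -0.384 / 1.720349 = -0.2232.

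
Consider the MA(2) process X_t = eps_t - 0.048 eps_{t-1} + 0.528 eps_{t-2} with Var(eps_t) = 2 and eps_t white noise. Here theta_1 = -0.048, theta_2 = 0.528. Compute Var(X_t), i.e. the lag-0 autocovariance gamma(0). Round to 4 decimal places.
\gamma(0) = 2.5622

For an MA(q) process X_t = eps_t + sum_i theta_i eps_{t-i} with
Var(eps_t) = sigma^2, the variance is
  gamma(0) = sigma^2 * (1 + sum_i theta_i^2).
  sum_i theta_i^2 = (-0.048)^2 + (0.528)^2 = 0.002304 + 0.278784 = 0.281088.
  gamma(0) = 2 * (1 + 0.281088) = 2 * 1.281088 = 2.562176, which rounds to 2.5622.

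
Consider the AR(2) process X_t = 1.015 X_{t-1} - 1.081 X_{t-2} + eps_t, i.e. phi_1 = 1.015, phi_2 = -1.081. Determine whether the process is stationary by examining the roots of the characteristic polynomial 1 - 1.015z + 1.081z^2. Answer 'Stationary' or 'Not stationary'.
\text{Not stationary}

The AR(p) characteristic polynomial is P(z) = 1 - 1.015z + 1.081z^2.
Stationarity requires all roots to lie outside the unit circle, i.e. |z| > 1 for every root.
Set 1 + (-1.015) z + (1.081) z^2 = 0, i.e. a z^2 + b z + c = 0 with a = 1.081, b = -1.015, c = 1.
Discriminant D = b^2 - 4ac = (-1.015)^2 - 4*(1.081)*1 = 1.030225 - (4.324) = -3.293775.
D < 0, so the roots are the complex-conjugate pair z = (-b +/- i sqrt(-D)) / (2a) = 0.4695 +/- 0.8394i.
For a conjugate pair |z|^2 = z * conj(z) = (product of roots) = c/a = 1/(1.081) = 0.925069, so |z| = sqrt(0.925069) = 0.9618 for both roots.
Moduli of all roots: 0.9618, 0.9618.
All moduli strictly greater than 1? No.
Verdict: Not stationary.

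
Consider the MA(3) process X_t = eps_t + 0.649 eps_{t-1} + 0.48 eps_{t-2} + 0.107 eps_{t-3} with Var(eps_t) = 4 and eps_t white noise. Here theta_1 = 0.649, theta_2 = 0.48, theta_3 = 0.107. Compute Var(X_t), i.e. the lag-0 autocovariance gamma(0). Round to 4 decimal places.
\gamma(0) = 6.6522

For an MA(q) process X_t = eps_t + sum_i theta_i eps_{t-i} with
Var(eps_t) = sigma^2, the variance is
  gamma(0) = sigma^2 * (1 + sum_i theta_i^2).
  sum_i theta_i^2 = (0.649)^2 + (0.48)^2 + (0.107)^2 = 0.421201 + 0.2304 + 0.011449 = 0.66305.
  gamma(0) = 4 * (1 + 0.66305) = 4 * 1.66305 = 6.6522.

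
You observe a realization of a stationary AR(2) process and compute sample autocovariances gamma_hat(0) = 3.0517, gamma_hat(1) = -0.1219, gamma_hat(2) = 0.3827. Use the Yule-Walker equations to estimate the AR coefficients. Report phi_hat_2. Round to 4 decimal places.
\hat\phi_{2} = 0.1240

The Yule-Walker equations for an AR(p) process read, in matrix form,
  Gamma_p phi = r_p,   with   (Gamma_p)_{ij} = gamma(|i - j|),
                       (r_p)_i = gamma(i),   i,j = 1..p.
Substitute the sample gammas (Toeplitz matrix and right-hand side of size 2):
  Gamma_p = [[3.0517, -0.1219], [-0.1219, 3.0517]]
  r_p     = [-0.1219, 0.3827]
Written out:
  3.0517 phi_1 - 0.1219 phi_2 = -0.1219
  -0.1219 phi_1 + 3.0517 phi_2 = 0.3827
Solve by Cramer's rule:
  det = gamma(0)^2 - gamma(1)^2 = (3.0517)^2 - (-0.1219)^2 = 9.31287289 - 0.01485961 = 9.29801328
  phi_hat_1 = [gamma(1) gamma(0) - gamma(1) gamma(2)] / det = [(-0.1219)(3.0517) - (-0.1219)(0.3827)] / 9.29801328 = -0.3253511 / 9.29801328 = -0.035
  phi_hat_2 = [gamma(0) gamma(2) - gamma(1)^2] / det = [(3.0517)(0.3827) - (-0.1219)^2] / 9.29801328 = 1.15302598 / 9.29801328 = 0.124
So phi_hat = [-0.0350, 0.1240].
Therefore phi_hat_2 = 0.1240.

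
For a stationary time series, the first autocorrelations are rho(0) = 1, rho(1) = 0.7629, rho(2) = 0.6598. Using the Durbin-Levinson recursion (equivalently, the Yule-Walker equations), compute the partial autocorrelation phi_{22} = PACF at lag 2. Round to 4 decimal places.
\phi_{22} = 0.1861

The PACF at lag k is phi_{kk}, the last component of the solution
to the Yule-Walker system G_k phi = r_k where
  (G_k)_{ij} = rho(|i - j|), (r_k)_i = rho(i), i,j = 1..k.
Equivalently, Durbin-Levinson gives phi_{kk} iteratively:
  phi_{11} = rho(1)
  phi_{kk} = [rho(k) - sum_{j=1..k-1} phi_{k-1,j} rho(k-j)]
            / [1 - sum_{j=1..k-1} phi_{k-1,j} rho(j)],
  phi_{k,j} = phi_{k-1,j} - phi_{kk} phi_{k-1,k-j},  j = 1..k-1.
Step k = 1:
  phi_11 = rho(1) = 0.7629.
Step k = 2:
  phi_22 = [rho(2) - phi_11 rho(1)] / [1 - phi_11 rho(1)] = [0.6598 - (0.7629)(0.7629)] / [1 - (0.7629)(0.7629)]
         = 0.07778359 / 0.41798359 = 0.1861.
Therefore phi_{22} = 0.1861.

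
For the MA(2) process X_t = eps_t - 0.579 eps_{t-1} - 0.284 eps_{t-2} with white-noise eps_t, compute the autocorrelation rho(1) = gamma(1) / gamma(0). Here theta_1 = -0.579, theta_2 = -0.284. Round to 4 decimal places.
\rho(1) = -0.2928

For an MA(q) process with theta_0 = 1, the autocovariance is
  gamma(k) = sigma^2 * sum_{i=0..q-k} theta_i * theta_{i+k},
and rho(k) = gamma(k) / gamma(0). Sigma^2 cancels.
  numerator   = (1)*(-0.579) + (-0.579)*(-0.284) = -0.414564.
  denominator = (1)^2 + (-0.579)^2 + (-0.284)^2 = 1.415897.
  rho(1) = -0.414564 / 1.415897 = -0.2928.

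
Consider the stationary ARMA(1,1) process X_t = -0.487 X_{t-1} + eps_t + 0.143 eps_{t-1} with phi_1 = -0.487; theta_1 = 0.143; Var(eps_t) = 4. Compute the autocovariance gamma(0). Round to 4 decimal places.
\gamma(0) = 4.6205

Multiply the model equation by X_{t-k} and take expectations. With theta_0 = psi_0 = 1 and psi_j the MA(infinity) weights, this gives
  gamma(k) - sum_i phi_i gamma(k-i) = c_k,
  c_k = sigma^2 * sum_{j=k..q} theta_j psi_{j-k}   (c_k = 0 for k > q),
using gamma(-m) = gamma(m).
psi-weights needed (psi_j = theta_j + sum_i phi_i psi_{j-i}):
  psi_1 = theta_1 + phi_1 = 0.143 + (-0.487) = -0.344
Right-hand sides:
  c_0 = sigma^2 (1 + theta_1 psi_1) = 4 * (1 + (0.143)(-0.344)) = 4 * 0.950808 = 3.803232
  c_1 = sigma^2 theta_1 = 4 * (0.143) = 0.572
  c_2 = 0
Equations for k = 0 and k = 1 (AR order 1):
  gamma(0) = phi_1 gamma(1) + c_0
  gamma(1) = phi_1 gamma(0) + c_1
Substituting the second into the first: gamma(0) (1 - phi_1^2) = c_0 + phi_1 c_1, so
  gamma(0) = (c_0 + phi_1 c_1) / (1 - phi_1^2) = (3.803232 + (-0.487)(0.572)) / (1 - (-0.487)^2) = 3.524668 / 0.762831 = 4.62051.
Therefore gamma(0) = 4.6205 (to 4 decimal places).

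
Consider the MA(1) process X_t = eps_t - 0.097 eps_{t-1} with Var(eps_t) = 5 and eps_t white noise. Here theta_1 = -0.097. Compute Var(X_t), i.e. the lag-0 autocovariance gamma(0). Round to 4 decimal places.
\gamma(0) = 5.0470

For an MA(q) process X_t = eps_t + sum_i theta_i eps_{t-i} with
Var(eps_t) = sigma^2, the variance is
  gamma(0) = sigma^2 * (1 + sum_i theta_i^2).
  sum_i theta_i^2 = (-0.097)^2 = 0.009409.
  gamma(0) = 5 * (1 + 0.009409) = 5 * 1.009409 = 5.047045, which rounds to 5.0470.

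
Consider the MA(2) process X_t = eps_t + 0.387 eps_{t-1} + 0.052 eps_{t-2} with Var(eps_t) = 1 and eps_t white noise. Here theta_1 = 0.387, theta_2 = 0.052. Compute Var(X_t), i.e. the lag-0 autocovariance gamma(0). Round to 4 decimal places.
\gamma(0) = 1.1525

For an MA(q) process X_t = eps_t + sum_i theta_i eps_{t-i} with
Var(eps_t) = sigma^2, the variance is
  gamma(0) = sigma^2 * (1 + sum_i theta_i^2).
  sum_i theta_i^2 = (0.387)^2 + (0.052)^2 = 0.149769 + 0.002704 = 0.152473.
  gamma(0) = 1 * (1 + 0.152473) = 1 * 1.152473 = 1.152473, which rounds to 1.1525.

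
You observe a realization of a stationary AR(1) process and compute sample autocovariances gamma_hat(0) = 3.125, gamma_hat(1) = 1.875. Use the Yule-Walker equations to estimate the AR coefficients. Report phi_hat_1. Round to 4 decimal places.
\hat\phi_{1} = 0.6000

The Yule-Walker equations for an AR(p) process read, in matrix form,
  Gamma_p phi = r_p,   with   (Gamma_p)_{ij} = gamma(|i - j|),
                       (r_p)_i = gamma(i),   i,j = 1..p.
Substitute the sample gammas (Toeplitz matrix and right-hand side of size 1):
  Gamma_p = [[3.125]]
  r_p     = [1.875]
With p = 1 this is the single equation gamma(0) phi_1 = gamma(1):
  phi_hat_1 = gamma(1) / gamma(0) = 1.875 / 3.125 = 0.6000.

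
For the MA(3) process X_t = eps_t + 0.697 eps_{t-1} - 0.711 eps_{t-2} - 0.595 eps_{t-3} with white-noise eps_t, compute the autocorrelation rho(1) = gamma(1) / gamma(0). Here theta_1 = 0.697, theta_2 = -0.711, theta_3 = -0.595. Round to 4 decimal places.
\rho(1) = 0.2663

For an MA(q) process with theta_0 = 1, the autocovariance is
  gamma(k) = sigma^2 * sum_{i=0..q-k} theta_i * theta_{i+k},
and rho(k) = gamma(k) / gamma(0). Sigma^2 cancels.
  numerator   = (1)*(0.697) + (0.697)*(-0.711) + (-0.711)*(-0.595) = 0.624478.
  denominator = (1)^2 + (0.697)^2 + (-0.711)^2 + (-0.595)^2 = 2.345355.
  rho(1) = 0.624478 / 2.345355 = 0.2663.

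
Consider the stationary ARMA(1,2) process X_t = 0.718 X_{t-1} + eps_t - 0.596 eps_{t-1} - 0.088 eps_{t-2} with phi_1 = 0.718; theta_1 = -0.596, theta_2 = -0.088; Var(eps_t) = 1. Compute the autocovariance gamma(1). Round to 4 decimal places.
\gamma(1) = 0.1220

Multiply the model equation by X_{t-k} and take expectations. With theta_0 = psi_0 = 1 and psi_j the MA(infinity) weights, this gives
  gamma(k) - sum_i phi_i gamma(k-i) = c_k,
  c_k = sigma^2 * sum_{j=k..q} theta_j psi_{j-k}   (c_k = 0 for k > q),
using gamma(-m) = gamma(m).
psi-weights needed (psi_j = theta_j + sum_i phi_i psi_{j-i}):
  psi_1 = theta_1 + phi_1 = -0.596 + (0.718) = 0.122
  psi_2 = theta_2 + phi_1 psi_1 = -0.088 + (0.718)(0.122) = -0.000404
Right-hand sides:
  c_0 = sigma^2 (1 + theta_1 psi_1 + theta_2 psi_2) = 1 * (1 + (-0.596)(0.122) + (-0.088)(-0.000404)) = 1 * 0.927324 = 0.927324
  c_1 = sigma^2 (theta_1 + theta_2 psi_1) = 1 * (-0.596 + (-0.088)(0.122)) = -0.606736
  c_2 = sigma^2 theta_2 = 1 * (-0.088) = -0.088
Equations for k = 0 and k = 1 (AR order 1):
  gamma(0) = phi_1 gamma(1) + c_0
  gamma(1) = phi_1 gamma(0) + c_1
Substituting the second into the first: gamma(0) (1 - phi_1^2) = c_0 + phi_1 c_1, so
  gamma(0) = (c_0 + phi_1 c_1) / (1 - phi_1^2) = (0.927324 + (0.718)(-0.606736)) / (1 - (0.718)^2) = 0.491687 / 0.484476 = 1.014884.
  gamma(1) = phi_1 gamma(0) + c_1 = (0.718)(1.014884) + (-0.606736) = 0.121951.
Therefore gamma(1) = 0.1220 (to 4 decimal places).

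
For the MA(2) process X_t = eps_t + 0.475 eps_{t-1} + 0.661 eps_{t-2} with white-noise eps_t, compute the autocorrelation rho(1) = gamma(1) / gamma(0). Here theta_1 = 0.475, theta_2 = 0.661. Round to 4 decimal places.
\rho(1) = 0.4746

For an MA(q) process with theta_0 = 1, the autocovariance is
  gamma(k) = sigma^2 * sum_{i=0..q-k} theta_i * theta_{i+k},
and rho(k) = gamma(k) / gamma(0). Sigma^2 cancels.
  numerator   = (1)*(0.475) + (0.475)*(0.661) = 0.788975.
  denominator = (1)^2 + (0.475)^2 + (0.661)^2 = 1.662546.
  rho(1) = 0.788975 / 1.662546 = 0.4746.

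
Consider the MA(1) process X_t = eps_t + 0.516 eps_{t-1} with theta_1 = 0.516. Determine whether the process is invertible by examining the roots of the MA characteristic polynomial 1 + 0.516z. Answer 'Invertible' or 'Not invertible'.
\text{Invertible}

The MA(q) characteristic polynomial is P(z) = 1 + 0.516z.
Invertibility requires all roots to lie outside the unit circle, i.e. |z| > 1 for every root.
This is linear in z: 1 + (0.516) z = 0  =>  z = -1/(0.516) = -1.937984,  |z| = 1.937984.
Moduli of all roots: 1.9380.
All moduli strictly greater than 1? Yes.
Verdict: Invertible.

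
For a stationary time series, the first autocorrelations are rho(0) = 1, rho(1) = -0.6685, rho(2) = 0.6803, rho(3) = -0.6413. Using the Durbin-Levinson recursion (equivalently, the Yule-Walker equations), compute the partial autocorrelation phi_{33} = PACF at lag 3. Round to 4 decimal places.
\phi_{33} = -0.2119

The PACF at lag k is phi_{kk}, the last component of the solution
to the Yule-Walker system G_k phi = r_k where
  (G_k)_{ij} = rho(|i - j|), (r_k)_i = rho(i), i,j = 1..k.
Equivalently, Durbin-Levinson gives phi_{kk} iteratively:
  phi_{11} = rho(1)
  phi_{kk} = [rho(k) - sum_{j=1..k-1} phi_{k-1,j} rho(k-j)]
            / [1 - sum_{j=1..k-1} phi_{k-1,j} rho(j)],
  phi_{k,j} = phi_{k-1,j} - phi_{kk} phi_{k-1,k-j},  j = 1..k-1.
Step k = 1:
  phi_11 = rho(1) = -0.6685.
Step k = 2:
  phi_22 = [rho(2) - phi_11 rho(1)] / [1 - phi_11 rho(1)] = [0.6803 - (-0.6685)(-0.6685)] / [1 - (-0.6685)(-0.6685)]
         = 0.23340775 / 0.55310775 = 0.421993.
  Update: phi_21 = phi_11 - phi_22 phi_11 = -0.6685 - (0.421993)(-0.6685) = -0.386397.
Step k = 3:
  phi_33 = [rho(3) - phi_21 rho(2) - phi_22 rho(1)] / [1 - phi_21 rho(1) - phi_22 rho(2)]
    numerator   = -0.6413 - (-0.386397)(0.6803) - (0.421993)(-0.6685) = -0.09633128
    denominator = 1 - (-0.386397)(-0.6685) - (0.421993)(0.6803) = 0.45461125
  phi_33 = -0.09633128 / 0.45461125 = -0.2119.
Therefore phi_{33} = -0.2119.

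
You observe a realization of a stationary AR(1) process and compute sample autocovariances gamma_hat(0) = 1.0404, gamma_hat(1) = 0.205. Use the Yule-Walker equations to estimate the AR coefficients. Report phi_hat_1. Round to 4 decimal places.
\hat\phi_{1} = 0.1970

The Yule-Walker equations for an AR(p) process read, in matrix form,
  Gamma_p phi = r_p,   with   (Gamma_p)_{ij} = gamma(|i - j|),
                       (r_p)_i = gamma(i),   i,j = 1..p.
Substitute the sample gammas (Toeplitz matrix and right-hand side of size 1):
  Gamma_p = [[1.0404]]
  r_p     = [0.205]
With p = 1 this is the single equation gamma(0) phi_1 = gamma(1):
  phi_hat_1 = gamma(1) / gamma(0) = 0.205 / 1.0404 = 0.1970.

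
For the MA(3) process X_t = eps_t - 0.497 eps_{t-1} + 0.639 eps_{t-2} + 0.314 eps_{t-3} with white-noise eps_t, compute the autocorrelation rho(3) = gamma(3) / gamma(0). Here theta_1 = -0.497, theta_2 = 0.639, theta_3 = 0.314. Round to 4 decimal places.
\rho(3) = 0.1790

For an MA(q) process with theta_0 = 1, the autocovariance is
  gamma(k) = sigma^2 * sum_{i=0..q-k} theta_i * theta_{i+k},
and rho(k) = gamma(k) / gamma(0). Sigma^2 cancels.
  numerator   = (1)*(0.314) = 0.314.
  denominator = (1)^2 + (-0.497)^2 + (0.639)^2 + (0.314)^2 = 1.753926.
  rho(3) = 0.314 / 1.753926 = 0.1790.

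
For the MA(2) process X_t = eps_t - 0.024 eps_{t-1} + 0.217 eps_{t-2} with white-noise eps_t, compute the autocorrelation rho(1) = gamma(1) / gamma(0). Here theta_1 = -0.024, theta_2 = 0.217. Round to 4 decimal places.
\rho(1) = -0.0279

For an MA(q) process with theta_0 = 1, the autocovariance is
  gamma(k) = sigma^2 * sum_{i=0..q-k} theta_i * theta_{i+k},
and rho(k) = gamma(k) / gamma(0). Sigma^2 cancels.
  numerator   = (1)*(-0.024) + (-0.024)*(0.217) = -0.029208.
  denominator = (1)^2 + (-0.024)^2 + (0.217)^2 = 1.047665.
  rho(1) = -0.029208 / 1.047665 = -0.0279.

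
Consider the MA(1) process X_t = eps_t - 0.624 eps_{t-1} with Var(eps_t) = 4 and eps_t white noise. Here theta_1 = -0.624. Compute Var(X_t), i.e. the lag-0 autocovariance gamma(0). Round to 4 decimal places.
\gamma(0) = 5.5575

For an MA(q) process X_t = eps_t + sum_i theta_i eps_{t-i} with
Var(eps_t) = sigma^2, the variance is
  gamma(0) = sigma^2 * (1 + sum_i theta_i^2).
  sum_i theta_i^2 = (-0.624)^2 = 0.389376.
  gamma(0) = 4 * (1 + 0.389376) = 4 * 1.389376 = 5.557504, which rounds to 5.5575.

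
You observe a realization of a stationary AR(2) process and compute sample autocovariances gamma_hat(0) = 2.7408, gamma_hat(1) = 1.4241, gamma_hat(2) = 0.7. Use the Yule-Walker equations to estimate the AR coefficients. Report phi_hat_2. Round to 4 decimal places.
\hat\phi_{2} = -0.0200

The Yule-Walker equations for an AR(p) process read, in matrix form,
  Gamma_p phi = r_p,   with   (Gamma_p)_{ij} = gamma(|i - j|),
                       (r_p)_i = gamma(i),   i,j = 1..p.
Substitute the sample gammas (Toeplitz matrix and right-hand side of size 2):
  Gamma_p = [[2.7408, 1.4241], [1.4241, 2.7408]]
  r_p     = [1.4241, 0.7]
Written out:
  2.7408 phi_1 + 1.4241 phi_2 = 1.4241
  1.4241 phi_1 + 2.7408 phi_2 = 0.7
Solve by Cramer's rule:
  det = gamma(0)^2 - gamma(1)^2 = (2.7408)^2 - (1.4241)^2 = 7.51198464 - 2.02806081 = 5.48392383
  phi_hat_1 = [gamma(1) gamma(0) - gamma(1) gamma(2)] / det = [(1.4241)(2.7408) - (1.4241)(0.7)] / 5.48392383 = 2.90630328 / 5.48392383 = 0.53
  phi_hat_2 = [gamma(0) gamma(2) - gamma(1)^2] / det = [(2.7408)(0.7) - (1.4241)^2] / 5.48392383 = -0.10950081 / 5.48392383 = -0.02
So phi_hat = [0.5300, -0.0200].
Therefore phi_hat_2 = -0.0200.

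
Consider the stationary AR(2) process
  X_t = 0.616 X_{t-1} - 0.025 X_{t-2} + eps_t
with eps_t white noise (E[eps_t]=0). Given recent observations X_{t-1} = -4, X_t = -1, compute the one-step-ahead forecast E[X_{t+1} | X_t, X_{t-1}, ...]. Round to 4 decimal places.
E[X_{t+1} \mid \mathcal F_t] = -0.5160

For an AR(p) model X_t = c + sum_i phi_i X_{t-i} + eps_t, the
one-step-ahead conditional mean is
  E[X_{t+1} | X_t, ...] = c + sum_i phi_i X_{t+1-i}.
Substitute known values:
  E[X_{t+1} | ...] = (0.616) * (-1) + (-0.025) * (-4)
                   = -0.5160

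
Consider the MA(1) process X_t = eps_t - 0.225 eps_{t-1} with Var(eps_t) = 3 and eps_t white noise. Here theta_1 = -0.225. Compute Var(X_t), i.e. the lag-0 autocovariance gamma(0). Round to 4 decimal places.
\gamma(0) = 3.1519

For an MA(q) process X_t = eps_t + sum_i theta_i eps_{t-i} with
Var(eps_t) = sigma^2, the variance is
  gamma(0) = sigma^2 * (1 + sum_i theta_i^2).
  sum_i theta_i^2 = (-0.225)^2 = 0.050625.
  gamma(0) = 3 * (1 + 0.050625) = 3 * 1.050625 = 3.151875, which rounds to 3.1519.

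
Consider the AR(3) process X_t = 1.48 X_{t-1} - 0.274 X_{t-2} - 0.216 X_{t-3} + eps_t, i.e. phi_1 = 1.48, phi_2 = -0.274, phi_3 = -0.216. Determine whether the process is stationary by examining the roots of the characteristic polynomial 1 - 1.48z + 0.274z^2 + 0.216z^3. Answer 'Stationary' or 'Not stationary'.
\text{Stationary}

The AR(p) characteristic polynomial is P(z) = 1 - 1.48z + 0.274z^2 + 0.216z^3.
Stationarity requires all roots to lie outside the unit circle, i.e. |z| > 1 for every root.
Degree 3: look for a simple real root z0 first, then factor out (1 - z/z0) and solve the remaining quadratic.
Testing z0 = 1.25: P(1.25) = 1 + (-1.48)(1.25) + (0.274)(1.25)^2 + (0.216)(1.25)^3
  = 1 + (-1.85) + (0.428125) + (0.421875) = 0.  So z_0 = 1.25 is a root, |z_0| = 1.25.
Divide out the factor (1 - 0.8 z) = (1 - z/z0) (since 1/z0 = 0.8):
  P(z) = (1 - 0.8 z)(1 + (-0.68) z + (-0.27) z^2)
  [check: z-coef -0.68 - (0.8) = -1.48; z^2-coef -0.27 - (0.8)(-0.68) = 0.274; z^3-coef -(0.8)(-0.27) = 0.216.]
Remaining roots from the quadratic factor 1 + (-0.68) z + (-0.27) z^2:
  Set 1 + (-0.68) z + (-0.27) z^2 = 0, i.e. a z^2 + b z + c = 0 with a = -0.27, b = -0.68, c = 1.
  Discriminant D = b^2 - 4ac = (-0.68)^2 - 4*(-0.27)*1 = 0.4624 - (-1.08) = 1.5424.
  D >= 0, so the roots are real: z = (-b +/- sqrt(D)) / (2a) = (0.68 +/- 1.241934) / (-0.54).
    z_1 = (0.68 + 1.241934) / (-0.54) = -3.5591,   |z_1| = 3.5591.
    z_2 = (0.68 - 1.241934) / (-0.54) = 1.0406,   |z_2| = 1.0406.
Moduli of all roots: 1.2500, 3.5591, 1.0406.
All moduli strictly greater than 1? Yes.
Verdict: Stationary.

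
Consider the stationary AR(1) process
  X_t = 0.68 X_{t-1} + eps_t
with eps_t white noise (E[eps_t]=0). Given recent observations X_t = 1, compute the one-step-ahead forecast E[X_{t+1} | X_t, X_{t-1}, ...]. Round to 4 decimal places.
E[X_{t+1} \mid \mathcal F_t] = 0.6800

For an AR(p) model X_t = c + sum_i phi_i X_{t-i} + eps_t, the
one-step-ahead conditional mean is
  E[X_{t+1} | X_t, ...] = c + sum_i phi_i X_{t+1-i}.
Substitute known values:
  E[X_{t+1} | ...] = (0.68) * (1)
                   = 0.6800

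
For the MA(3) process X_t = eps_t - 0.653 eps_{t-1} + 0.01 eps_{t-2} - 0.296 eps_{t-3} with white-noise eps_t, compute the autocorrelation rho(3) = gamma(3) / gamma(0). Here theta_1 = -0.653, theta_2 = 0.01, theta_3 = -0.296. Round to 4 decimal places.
\rho(3) = -0.1955

For an MA(q) process with theta_0 = 1, the autocovariance is
  gamma(k) = sigma^2 * sum_{i=0..q-k} theta_i * theta_{i+k},
and rho(k) = gamma(k) / gamma(0). Sigma^2 cancels.
  numerator   = (1)*(-0.296) = -0.296.
  denominator = (1)^2 + (-0.653)^2 + (0.01)^2 + (-0.296)^2 = 1.514125.
  rho(3) = -0.296 / 1.514125 = -0.1955.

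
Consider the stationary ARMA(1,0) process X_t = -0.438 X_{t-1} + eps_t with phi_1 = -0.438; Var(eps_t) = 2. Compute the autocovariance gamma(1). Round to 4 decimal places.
\gamma(1) = -1.0839

Multiply the model equation by X_{t-k} and take expectations. With theta_0 = psi_0 = 1 and psi_j the MA(infinity) weights, this gives
  gamma(k) - sum_i phi_i gamma(k-i) = c_k,
  c_k = sigma^2 * sum_{j=k..q} theta_j psi_{j-k}   (c_k = 0 for k > q),
using gamma(-m) = gamma(m).
Pure AR (q = 0): c_0 = sigma^2 = 2, c_k = 0 for k >= 1.
Equations for k = 0 and k = 1 (AR order 1):
  gamma(0) = phi_1 gamma(1) + c_0
  gamma(1) = phi_1 gamma(0) + c_1
Substituting the second into the first: gamma(0) (1 - phi_1^2) = c_0 + phi_1 c_1, so
  gamma(0) = c_0 / (1 - phi_1^2) = 2 / (1 - (-0.438)^2) = 2 / 0.808156 = 2.47477.
  gamma(1) = phi_1 gamma(0) = (-0.438)(2.47477) = -1.083949.
Therefore gamma(1) = -1.0839 (to 4 decimal places).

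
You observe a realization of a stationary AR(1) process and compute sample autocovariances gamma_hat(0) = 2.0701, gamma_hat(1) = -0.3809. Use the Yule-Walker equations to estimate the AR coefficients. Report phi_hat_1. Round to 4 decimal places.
\hat\phi_{1} = -0.1840

The Yule-Walker equations for an AR(p) process read, in matrix form,
  Gamma_p phi = r_p,   with   (Gamma_p)_{ij} = gamma(|i - j|),
                       (r_p)_i = gamma(i),   i,j = 1..p.
Substitute the sample gammas (Toeplitz matrix and right-hand side of size 1):
  Gamma_p = [[2.0701]]
  r_p     = [-0.3809]
With p = 1 this is the single equation gamma(0) phi_1 = gamma(1):
  phi_hat_1 = gamma(1) / gamma(0) = -0.3809 / 2.0701 = -0.1840.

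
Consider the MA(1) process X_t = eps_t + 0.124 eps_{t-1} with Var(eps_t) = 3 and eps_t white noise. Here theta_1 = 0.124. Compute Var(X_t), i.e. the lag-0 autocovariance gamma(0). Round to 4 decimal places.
\gamma(0) = 3.0461

For an MA(q) process X_t = eps_t + sum_i theta_i eps_{t-i} with
Var(eps_t) = sigma^2, the variance is
  gamma(0) = sigma^2 * (1 + sum_i theta_i^2).
  sum_i theta_i^2 = (0.124)^2 = 0.015376.
  gamma(0) = 3 * (1 + 0.015376) = 3 * 1.015376 = 3.046128, which rounds to 3.0461.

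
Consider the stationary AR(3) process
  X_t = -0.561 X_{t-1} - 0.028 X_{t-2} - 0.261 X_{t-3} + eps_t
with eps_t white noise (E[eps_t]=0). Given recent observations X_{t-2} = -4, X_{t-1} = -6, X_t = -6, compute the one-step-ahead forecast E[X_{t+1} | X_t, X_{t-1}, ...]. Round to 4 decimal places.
E[X_{t+1} \mid \mathcal F_t] = 4.5780

For an AR(p) model X_t = c + sum_i phi_i X_{t-i} + eps_t, the
one-step-ahead conditional mean is
  E[X_{t+1} | X_t, ...] = c + sum_i phi_i X_{t+1-i}.
Substitute known values:
  E[X_{t+1} | ...] = (-0.561) * (-6) + (-0.028) * (-6) + (-0.261) * (-4)
                   = 4.5780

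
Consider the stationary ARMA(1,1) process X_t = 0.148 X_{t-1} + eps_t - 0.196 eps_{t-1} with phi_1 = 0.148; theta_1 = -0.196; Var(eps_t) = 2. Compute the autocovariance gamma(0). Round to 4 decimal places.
\gamma(0) = 2.0047

Multiply the model equation by X_{t-k} and take expectations. With theta_0 = psi_0 = 1 and psi_j the MA(infinity) weights, this gives
  gamma(k) - sum_i phi_i gamma(k-i) = c_k,
  c_k = sigma^2 * sum_{j=k..q} theta_j psi_{j-k}   (c_k = 0 for k > q),
using gamma(-m) = gamma(m).
psi-weights needed (psi_j = theta_j + sum_i phi_i psi_{j-i}):
  psi_1 = theta_1 + phi_1 = -0.196 + (0.148) = -0.048
Right-hand sides:
  c_0 = sigma^2 (1 + theta_1 psi_1) = 2 * (1 + (-0.196)(-0.048)) = 2 * 1.009408 = 2.018816
  c_1 = sigma^2 theta_1 = 2 * (-0.196) = -0.392
  c_2 = 0
Equations for k = 0 and k = 1 (AR order 1):
  gamma(0) = phi_1 gamma(1) + c_0
  gamma(1) = phi_1 gamma(0) + c_1
Substituting the second into the first: gamma(0) (1 - phi_1^2) = c_0 + phi_1 c_1, so
  gamma(0) = (c_0 + phi_1 c_1) / (1 - phi_1^2) = (2.018816 + (0.148)(-0.392)) / (1 - (0.148)^2) = 1.9608 / 0.978096 = 2.004711.
Therefore gamma(0) = 2.0047 (to 4 decimal places).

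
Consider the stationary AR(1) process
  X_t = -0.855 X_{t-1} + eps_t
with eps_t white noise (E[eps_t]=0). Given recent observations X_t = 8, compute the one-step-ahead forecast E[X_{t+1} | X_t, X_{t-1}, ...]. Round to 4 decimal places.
E[X_{t+1} \mid \mathcal F_t] = -6.8400

For an AR(p) model X_t = c + sum_i phi_i X_{t-i} + eps_t, the
one-step-ahead conditional mean is
  E[X_{t+1} | X_t, ...] = c + sum_i phi_i X_{t+1-i}.
Substitute known values:
  E[X_{t+1} | ...] = (-0.855) * (8)
                   = -6.8400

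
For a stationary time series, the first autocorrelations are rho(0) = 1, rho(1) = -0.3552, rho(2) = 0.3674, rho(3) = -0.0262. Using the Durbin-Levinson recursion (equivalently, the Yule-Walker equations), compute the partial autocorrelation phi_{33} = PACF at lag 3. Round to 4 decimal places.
\phi_{33} = 0.2061

The PACF at lag k is phi_{kk}, the last component of the solution
to the Yule-Walker system G_k phi = r_k where
  (G_k)_{ij} = rho(|i - j|), (r_k)_i = rho(i), i,j = 1..k.
Equivalently, Durbin-Levinson gives phi_{kk} iteratively:
  phi_{11} = rho(1)
  phi_{kk} = [rho(k) - sum_{j=1..k-1} phi_{k-1,j} rho(k-j)]
            / [1 - sum_{j=1..k-1} phi_{k-1,j} rho(j)],
  phi_{k,j} = phi_{k-1,j} - phi_{kk} phi_{k-1,k-j},  j = 1..k-1.
Step k = 1:
  phi_11 = rho(1) = -0.3552.
Step k = 2:
  phi_22 = [rho(2) - phi_11 rho(1)] / [1 - phi_11 rho(1)] = [0.3674 - (-0.3552)(-0.3552)] / [1 - (-0.3552)(-0.3552)]
         = 0.24123296 / 0.87383296 = 0.276063.
  Update: phi_21 = phi_11 - phi_22 phi_11 = -0.3552 - (0.276063)(-0.3552) = -0.257142.
Step k = 3:
  phi_33 = [rho(3) - phi_21 rho(2) - phi_22 rho(1)] / [1 - phi_21 rho(1) - phi_22 rho(2)]
    numerator   = -0.0262 - (-0.257142)(0.3674) - (0.276063)(-0.3552) = 0.16633171
    denominator = 1 - (-0.257142)(-0.3552) - (0.276063)(0.3674) = 0.80723746
  phi_33 = 0.16633171 / 0.80723746 = 0.2061.
Therefore phi_{33} = 0.2061.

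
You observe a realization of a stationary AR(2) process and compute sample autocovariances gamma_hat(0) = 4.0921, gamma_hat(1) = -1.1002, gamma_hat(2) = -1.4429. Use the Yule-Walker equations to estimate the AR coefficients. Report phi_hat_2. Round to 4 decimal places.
\hat\phi_{2} = -0.4580

The Yule-Walker equations for an AR(p) process read, in matrix form,
  Gamma_p phi = r_p,   with   (Gamma_p)_{ij} = gamma(|i - j|),
                       (r_p)_i = gamma(i),   i,j = 1..p.
Substitute the sample gammas (Toeplitz matrix and right-hand side of size 2):
  Gamma_p = [[4.0921, -1.1002], [-1.1002, 4.0921]]
  r_p     = [-1.1002, -1.4429]
Written out:
  4.0921 phi_1 - 1.1002 phi_2 = -1.1002
  -1.1002 phi_1 + 4.0921 phi_2 = -1.4429
Solve by Cramer's rule:
  det = gamma(0)^2 - gamma(1)^2 = (4.0921)^2 - (-1.1002)^2 = 16.74528241 - 1.21044004 = 15.53484237
  phi_hat_1 = [gamma(1) gamma(0) - gamma(1) gamma(2)] / det = [(-1.1002)(4.0921) - (-1.1002)(-1.4429)] / 15.53484237 = -6.089607 / 15.53484237 = -0.392
  phi_hat_2 = [gamma(0) gamma(2) - gamma(1)^2] / det = [(4.0921)(-1.4429) - (-1.1002)^2] / 15.53484237 = -7.11493113 / 15.53484237 = -0.458
So phi_hat = [-0.3920, -0.4580].
Therefore phi_hat_2 = -0.4580.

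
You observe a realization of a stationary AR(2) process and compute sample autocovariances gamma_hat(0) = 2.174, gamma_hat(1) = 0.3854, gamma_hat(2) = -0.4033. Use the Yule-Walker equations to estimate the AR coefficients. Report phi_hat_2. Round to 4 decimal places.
\hat\phi_{2} = -0.2240

The Yule-Walker equations for an AR(p) process read, in matrix form,
  Gamma_p phi = r_p,   with   (Gamma_p)_{ij} = gamma(|i - j|),
                       (r_p)_i = gamma(i),   i,j = 1..p.
Substitute the sample gammas (Toeplitz matrix and right-hand side of size 2):
  Gamma_p = [[2.174, 0.3854], [0.3854, 2.174]]
  r_p     = [0.3854, -0.4033]
Written out:
  2.174 phi_1 + 0.3854 phi_2 = 0.3854
  0.3854 phi_1 + 2.174 phi_2 = -0.4033
Solve by Cramer's rule:
  det = gamma(0)^2 - gamma(1)^2 = (2.174)^2 - (0.3854)^2 = 4.726276 - 0.14853316 = 4.57774284
  phi_hat_1 = [gamma(1) gamma(0) - gamma(1) gamma(2)] / det = [(0.3854)(2.174) - (0.3854)(-0.4033)] / 4.57774284 = 0.99329142 / 4.57774284 = 0.217
  phi_hat_2 = [gamma(0) gamma(2) - gamma(1)^2] / det = [(2.174)(-0.4033) - (0.3854)^2] / 4.57774284 = -1.02530736 / 4.57774284 = -0.224
So phi_hat = [0.2170, -0.2240].
Therefore phi_hat_2 = -0.2240.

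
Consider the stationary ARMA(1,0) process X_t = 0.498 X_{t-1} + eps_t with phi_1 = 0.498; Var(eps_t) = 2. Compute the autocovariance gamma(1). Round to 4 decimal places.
\gamma(1) = 1.3245

Multiply the model equation by X_{t-k} and take expectations. With theta_0 = psi_0 = 1 and psi_j the MA(infinity) weights, this gives
  gamma(k) - sum_i phi_i gamma(k-i) = c_k,
  c_k = sigma^2 * sum_{j=k..q} theta_j psi_{j-k}   (c_k = 0 for k > q),
using gamma(-m) = gamma(m).
Pure AR (q = 0): c_0 = sigma^2 = 2, c_k = 0 for k >= 1.
Equations for k = 0 and k = 1 (AR order 1):
  gamma(0) = phi_1 gamma(1) + c_0
  gamma(1) = phi_1 gamma(0) + c_1
Substituting the second into the first: gamma(0) (1 - phi_1^2) = c_0 + phi_1 c_1, so
  gamma(0) = c_0 / (1 - phi_1^2) = 2 / (1 - (0.498)^2) = 2 / 0.751996 = 2.659589.
  gamma(1) = phi_1 gamma(0) = (0.498)(2.659589) = 1.324475.
Therefore gamma(1) = 1.3245 (to 4 decimal places).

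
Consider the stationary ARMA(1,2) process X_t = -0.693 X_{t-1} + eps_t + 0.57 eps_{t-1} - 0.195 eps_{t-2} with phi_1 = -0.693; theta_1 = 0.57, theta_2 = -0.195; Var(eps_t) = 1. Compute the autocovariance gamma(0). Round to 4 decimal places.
\gamma(0) = 1.0383

Multiply the model equation by X_{t-k} and take expectations. With theta_0 = psi_0 = 1 and psi_j the MA(infinity) weights, this gives
  gamma(k) - sum_i phi_i gamma(k-i) = c_k,
  c_k = sigma^2 * sum_{j=k..q} theta_j psi_{j-k}   (c_k = 0 for k > q),
using gamma(-m) = gamma(m).
psi-weights needed (psi_j = theta_j + sum_i phi_i psi_{j-i}):
  psi_1 = theta_1 + phi_1 = 0.57 + (-0.693) = -0.123
  psi_2 = theta_2 + phi_1 psi_1 = -0.195 + (-0.693)(-0.123) = -0.109761
Right-hand sides:
  c_0 = sigma^2 (1 + theta_1 psi_1 + theta_2 psi_2) = 1 * (1 + (0.57)(-0.123) + (-0.195)(-0.109761)) = 1 * 0.951293 = 0.951293
  c_1 = sigma^2 (theta_1 + theta_2 psi_1) = 1 * (0.57 + (-0.195)(-0.123)) = 0.593985
  c_2 = sigma^2 theta_2 = 1 * (-0.195) = -0.195
Equations for k = 0 and k = 1 (AR order 1):
  gamma(0) = phi_1 gamma(1) + c_0
  gamma(1) = phi_1 gamma(0) + c_1
Substituting the second into the first: gamma(0) (1 - phi_1^2) = c_0 + phi_1 c_1, so
  gamma(0) = (c_0 + phi_1 c_1) / (1 - phi_1^2) = (0.951293 + (-0.693)(0.593985)) / (1 - (-0.693)^2) = 0.539662 / 0.519751 = 1.038308.
Therefore gamma(0) = 1.0383 (to 4 decimal places).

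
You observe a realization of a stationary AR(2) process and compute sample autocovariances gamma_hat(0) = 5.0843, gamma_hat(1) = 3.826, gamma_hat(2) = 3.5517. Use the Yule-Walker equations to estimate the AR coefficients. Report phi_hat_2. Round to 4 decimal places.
\hat\phi_{2} = 0.3050

The Yule-Walker equations for an AR(p) process read, in matrix form,
  Gamma_p phi = r_p,   with   (Gamma_p)_{ij} = gamma(|i - j|),
                       (r_p)_i = gamma(i),   i,j = 1..p.
Substitute the sample gammas (Toeplitz matrix and right-hand side of size 2):
  Gamma_p = [[5.0843, 3.826], [3.826, 5.0843]]
  r_p     = [3.826, 3.5517]
Written out:
  5.0843 phi_1 + 3.826 phi_2 = 3.826
  3.826 phi_1 + 5.0843 phi_2 = 3.5517
Solve by Cramer's rule:
  det = gamma(0)^2 - gamma(1)^2 = (5.0843)^2 - (3.826)^2 = 25.85010649 - 14.638276 = 11.21183049
  phi_hat_1 = [gamma(1) gamma(0) - gamma(1) gamma(2)] / det = [(3.826)(5.0843) - (3.826)(3.5517)] / 11.21183049 = 5.8637276 / 11.21183049 = 0.523
  phi_hat_2 = [gamma(0) gamma(2) - gamma(1)^2] / det = [(5.0843)(3.5517) - (3.826)^2] / 11.21183049 = 3.41963231 / 11.21183049 = 0.305
So phi_hat = [0.5230, 0.3050].
Therefore phi_hat_2 = 0.3050.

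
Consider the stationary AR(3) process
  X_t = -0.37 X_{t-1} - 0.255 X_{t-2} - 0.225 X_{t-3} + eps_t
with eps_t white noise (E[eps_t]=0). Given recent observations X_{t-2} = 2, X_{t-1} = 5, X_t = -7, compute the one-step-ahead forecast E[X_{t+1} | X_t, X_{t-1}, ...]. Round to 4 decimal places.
E[X_{t+1} \mid \mathcal F_t] = 0.8650

For an AR(p) model X_t = c + sum_i phi_i X_{t-i} + eps_t, the
one-step-ahead conditional mean is
  E[X_{t+1} | X_t, ...] = c + sum_i phi_i X_{t+1-i}.
Substitute known values:
  E[X_{t+1} | ...] = (-0.37) * (-7) + (-0.255) * (5) + (-0.225) * (2)
                   = 0.8650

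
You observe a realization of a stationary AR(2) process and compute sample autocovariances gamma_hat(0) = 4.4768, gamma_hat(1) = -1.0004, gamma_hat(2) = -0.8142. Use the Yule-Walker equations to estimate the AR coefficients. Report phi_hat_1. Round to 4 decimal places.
\hat\phi_{1} = -0.2780

The Yule-Walker equations for an AR(p) process read, in matrix form,
  Gamma_p phi = r_p,   with   (Gamma_p)_{ij} = gamma(|i - j|),
                       (r_p)_i = gamma(i),   i,j = 1..p.
Substitute the sample gammas (Toeplitz matrix and right-hand side of size 2):
  Gamma_p = [[4.4768, -1.0004], [-1.0004, 4.4768]]
  r_p     = [-1.0004, -0.8142]
Written out:
  4.4768 phi_1 - 1.0004 phi_2 = -1.0004
  -1.0004 phi_1 + 4.4768 phi_2 = -0.8142
Solve by Cramer's rule:
  det = gamma(0)^2 - gamma(1)^2 = (4.4768)^2 - (-1.0004)^2 = 20.04173824 - 1.00080016 = 19.04093808
  phi_hat_1 = [gamma(1) gamma(0) - gamma(1) gamma(2)] / det = [(-1.0004)(4.4768) - (-1.0004)(-0.8142)] / 19.04093808 = -5.2931164 / 19.04093808 = -0.278
  phi_hat_2 = [gamma(0) gamma(2) - gamma(1)^2] / det = [(4.4768)(-0.8142) - (-1.0004)^2] / 19.04093808 = -4.64581072 / 19.04093808 = -0.244
So phi_hat = [-0.2780, -0.2440].
Therefore phi_hat_1 = -0.2780.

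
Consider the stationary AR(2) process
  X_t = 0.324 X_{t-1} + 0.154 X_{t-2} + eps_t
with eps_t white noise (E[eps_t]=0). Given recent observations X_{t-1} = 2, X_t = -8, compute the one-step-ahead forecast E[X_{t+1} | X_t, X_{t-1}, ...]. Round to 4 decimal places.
E[X_{t+1} \mid \mathcal F_t] = -2.2840

For an AR(p) model X_t = c + sum_i phi_i X_{t-i} + eps_t, the
one-step-ahead conditional mean is
  E[X_{t+1} | X_t, ...] = c + sum_i phi_i X_{t+1-i}.
Substitute known values:
  E[X_{t+1} | ...] = (0.324) * (-8) + (0.154) * (2)
                   = -2.2840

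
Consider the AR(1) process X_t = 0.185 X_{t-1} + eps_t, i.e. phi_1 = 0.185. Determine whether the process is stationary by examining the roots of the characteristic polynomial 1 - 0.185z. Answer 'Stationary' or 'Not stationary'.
\text{Stationary}

The AR(p) characteristic polynomial is P(z) = 1 - 0.185z.
Stationarity requires all roots to lie outside the unit circle, i.e. |z| > 1 for every root.
This is linear in z: 1 + (-0.185) z = 0  =>  z = -1/(-0.185) = 5.405405,  |z| = 5.405405.
Moduli of all roots: 5.4054.
All moduli strictly greater than 1? Yes.
Verdict: Stationary.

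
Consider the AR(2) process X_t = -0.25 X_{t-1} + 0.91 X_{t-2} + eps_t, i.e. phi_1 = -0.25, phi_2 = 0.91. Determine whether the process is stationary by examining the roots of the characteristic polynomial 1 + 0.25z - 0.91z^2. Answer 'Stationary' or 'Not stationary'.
\text{Not stationary}

The AR(p) characteristic polynomial is P(z) = 1 + 0.25z - 0.91z^2.
Stationarity requires all roots to lie outside the unit circle, i.e. |z| > 1 for every root.
Set 1 + (0.25) z + (-0.91) z^2 = 0, i.e. a z^2 + b z + c = 0 with a = -0.91, b = 0.25, c = 1.
Discriminant D = b^2 - 4ac = (0.25)^2 - 4*(-0.91)*1 = 0.0625 - (-3.64) = 3.7025.
D >= 0, so the roots are real: z = (-b +/- sqrt(D)) / (2a) = (-0.25 +/- 1.924188) / (-1.82).
  z_1 = (-0.25 + 1.924188) / (-1.82) = -0.9199,   |z_1| = 0.9199.
  z_2 = (-0.25 - 1.924188) / (-1.82) = 1.1946,   |z_2| = 1.1946.
Moduli of all roots: 0.9199, 1.1946.
All moduli strictly greater than 1? No.
Verdict: Not stationary.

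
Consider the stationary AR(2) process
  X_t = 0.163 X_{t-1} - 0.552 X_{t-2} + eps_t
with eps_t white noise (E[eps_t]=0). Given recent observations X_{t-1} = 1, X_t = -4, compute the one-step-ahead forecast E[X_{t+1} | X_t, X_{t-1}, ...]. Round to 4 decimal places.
E[X_{t+1} \mid \mathcal F_t] = -1.2040

For an AR(p) model X_t = c + sum_i phi_i X_{t-i} + eps_t, the
one-step-ahead conditional mean is
  E[X_{t+1} | X_t, ...] = c + sum_i phi_i X_{t+1-i}.
Substitute known values:
  E[X_{t+1} | ...] = (0.163) * (-4) + (-0.552) * (1)
                   = -1.2040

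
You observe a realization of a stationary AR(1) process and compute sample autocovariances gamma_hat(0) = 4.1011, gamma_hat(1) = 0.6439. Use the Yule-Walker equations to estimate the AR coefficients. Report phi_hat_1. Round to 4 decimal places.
\hat\phi_{1} = 0.1570

The Yule-Walker equations for an AR(p) process read, in matrix form,
  Gamma_p phi = r_p,   with   (Gamma_p)_{ij} = gamma(|i - j|),
                       (r_p)_i = gamma(i),   i,j = 1..p.
Substitute the sample gammas (Toeplitz matrix and right-hand side of size 1):
  Gamma_p = [[4.1011]]
  r_p     = [0.6439]
With p = 1 this is the single equation gamma(0) phi_1 = gamma(1):
  phi_hat_1 = gamma(1) / gamma(0) = 0.6439 / 4.1011 = 0.1570.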